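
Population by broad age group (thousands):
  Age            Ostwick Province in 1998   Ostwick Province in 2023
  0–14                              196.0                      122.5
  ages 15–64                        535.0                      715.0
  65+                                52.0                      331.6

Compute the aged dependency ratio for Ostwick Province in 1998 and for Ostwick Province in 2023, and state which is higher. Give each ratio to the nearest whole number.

Ostwick Province in 1998: 52.0 / 535.0 × 100 = 10
Ostwick Province in 2023: 331.6 / 715.0 × 100 = 46

Ostwick Province in 1998: 10
Ostwick Province in 2023: 46
Higher: Ostwick Province in 2023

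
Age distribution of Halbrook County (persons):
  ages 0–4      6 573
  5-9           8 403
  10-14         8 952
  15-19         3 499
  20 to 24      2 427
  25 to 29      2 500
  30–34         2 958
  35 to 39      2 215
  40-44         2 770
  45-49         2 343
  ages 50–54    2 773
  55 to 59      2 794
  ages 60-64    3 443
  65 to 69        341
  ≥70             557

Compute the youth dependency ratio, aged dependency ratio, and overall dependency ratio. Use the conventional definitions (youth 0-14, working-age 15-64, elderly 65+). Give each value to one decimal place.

0–14: 6 573 + 8 403 + 8 952 = 23 928
15–64: 3 499 + 2 427 + 2 500 + 2 958 + 2 215 + 2 770 + 2 343 + 2 773 + 2 794 + 3 443 = 27 722
65+: 341 + 557 = 898
Youth dependency ratio = 23 928 / 27 722 × 100 = 86.3
Old-age dependency ratio = 898 / 27 722 × 100 = 3.2
Total dependency ratio = (23 928 + 898) / 27 722 × 100 = 24 826 / 27 722 × 100 = 89.6

Youth dependency ratio: 86.3
Old-age dependency ratio: 3.2
Total dependency ratio: 89.6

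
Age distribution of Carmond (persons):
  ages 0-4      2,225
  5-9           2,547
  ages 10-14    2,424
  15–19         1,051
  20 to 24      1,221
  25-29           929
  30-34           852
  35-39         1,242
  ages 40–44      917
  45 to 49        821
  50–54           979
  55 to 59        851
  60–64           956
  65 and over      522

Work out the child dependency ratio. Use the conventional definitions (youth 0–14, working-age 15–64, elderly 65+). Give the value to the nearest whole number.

0–14: 2,225 + 2,547 + 2,424 = 7,196
15–64: 1,051 + 1,221 + 929 + 852 + 1,242 + 917 + 821 + 979 + 851 + 956 = 9,819
65+: 522
Youth dependency ratio = 7,196 / 9,819 × 100 = 73

Youth dependency ratio: 73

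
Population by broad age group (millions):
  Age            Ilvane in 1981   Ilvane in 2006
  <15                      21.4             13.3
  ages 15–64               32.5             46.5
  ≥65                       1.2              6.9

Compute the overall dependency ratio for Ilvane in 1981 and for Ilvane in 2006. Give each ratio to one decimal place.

Ilvane in 1981: (21.4 + 1.2) / 32.5 × 100 = 22.6 / 32.5 × 100 = 69.5
Ilvane in 2006: (13.3 + 6.9) / 46.5 × 100 = 20.2 / 46.5 × 100 = 43.4

Ilvane in 1981: 69.5
Ilvane in 2006: 43.4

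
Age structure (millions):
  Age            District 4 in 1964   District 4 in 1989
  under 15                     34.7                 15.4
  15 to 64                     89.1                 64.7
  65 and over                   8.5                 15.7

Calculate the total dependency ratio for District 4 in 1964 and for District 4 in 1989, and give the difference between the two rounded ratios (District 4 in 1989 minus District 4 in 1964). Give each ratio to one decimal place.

District 4 in 1964: 48.5
District 4 in 1989: 48.1
Difference: -0.4

District 4 in 1964: (34.7 + 8.5) / 89.1 × 100 = 43.2 / 89.1 × 100 = 48.5
District 4 in 1989: (15.4 + 15.7) / 64.7 × 100 = 31.1 / 64.7 × 100 = 48.1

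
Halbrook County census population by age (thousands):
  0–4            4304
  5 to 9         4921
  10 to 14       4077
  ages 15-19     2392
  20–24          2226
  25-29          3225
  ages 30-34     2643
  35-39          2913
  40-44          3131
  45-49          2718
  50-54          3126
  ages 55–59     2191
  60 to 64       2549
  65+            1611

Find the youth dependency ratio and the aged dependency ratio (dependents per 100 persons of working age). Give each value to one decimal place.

0–14: 4304 + 4921 + 4077 = 13302
15–64: 2392 + 2226 + 3225 + 2643 + 2913 + 3131 + 2718 + 3126 + 2191 + 2549 = 27114
65+: 1611
Youth dependency ratio = 13302 / 27114 × 100 = 49.1
Old-age dependency ratio = 1611 / 27114 × 100 = 5.9

Youth dependency ratio: 49.1
Old-age dependency ratio: 5.9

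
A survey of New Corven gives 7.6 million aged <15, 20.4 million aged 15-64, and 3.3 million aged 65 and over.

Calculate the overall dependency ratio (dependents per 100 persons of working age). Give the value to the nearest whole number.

Total dependency ratio: 53

Total dependency ratio = (7.6 + 3.3) / 20.4 × 100 = 10.9 / 20.4 × 100 = 53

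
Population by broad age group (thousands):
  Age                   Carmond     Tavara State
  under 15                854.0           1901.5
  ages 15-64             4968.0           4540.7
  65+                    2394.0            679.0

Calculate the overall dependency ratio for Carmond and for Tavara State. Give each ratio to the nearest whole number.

Carmond: 65
Tavara State: 57

Carmond: (854.0 + 2394.0) / 4968.0 × 100 = 3248.0 / 4968.0 × 100 = 65
Tavara State: (1901.5 + 679.0) / 4540.7 × 100 = 2580.5 / 4540.7 × 100 = 57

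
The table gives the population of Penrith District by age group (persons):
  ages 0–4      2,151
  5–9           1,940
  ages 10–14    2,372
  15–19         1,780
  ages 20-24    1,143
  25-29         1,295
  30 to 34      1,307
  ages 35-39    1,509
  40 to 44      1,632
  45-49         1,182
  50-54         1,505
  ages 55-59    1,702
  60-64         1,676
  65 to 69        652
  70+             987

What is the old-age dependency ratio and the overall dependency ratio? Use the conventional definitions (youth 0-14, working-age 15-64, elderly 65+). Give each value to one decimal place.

Old-age dependency ratio: 11.1
Total dependency ratio: 55.0

0–14: 2,151 + 1,940 + 2,372 = 6,463
15–64: 1,780 + 1,143 + 1,295 + 1,307 + 1,509 + 1,632 + 1,182 + 1,505 + 1,702 + 1,676 = 14,731
65+: 652 + 987 = 1,639
Old-age dependency ratio = 1,639 / 14,731 × 100 = 11.1
Total dependency ratio = (6,463 + 1,639) / 14,731 × 100 = 8,102 / 14,731 × 100 = 55.0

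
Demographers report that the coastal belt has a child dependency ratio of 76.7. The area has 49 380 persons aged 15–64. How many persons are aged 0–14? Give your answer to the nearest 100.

Youth dependency ratio = youth / working-age × 100
76.7 = Y / 49 380 × 100
⇒ 37 900

Aged 0–14: 37 900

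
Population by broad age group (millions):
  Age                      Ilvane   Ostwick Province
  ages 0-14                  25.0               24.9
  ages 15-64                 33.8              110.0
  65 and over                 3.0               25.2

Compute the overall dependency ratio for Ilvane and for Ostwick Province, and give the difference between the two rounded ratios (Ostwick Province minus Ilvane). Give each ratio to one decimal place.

Ilvane: (25.0 + 3.0) / 33.8 × 100 = 28.0 / 33.8 × 100 = 82.8
Ostwick Province: (24.9 + 25.2) / 110.0 × 100 = 50.1 / 110.0 × 100 = 45.5

Ilvane: 82.8
Ostwick Province: 45.5
Difference: -37.3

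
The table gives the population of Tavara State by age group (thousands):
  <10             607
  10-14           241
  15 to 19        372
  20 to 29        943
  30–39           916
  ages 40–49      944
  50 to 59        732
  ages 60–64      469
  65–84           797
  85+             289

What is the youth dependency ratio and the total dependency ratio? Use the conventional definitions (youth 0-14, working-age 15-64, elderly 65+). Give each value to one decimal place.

Youth dependency ratio: 19.4
Total dependency ratio: 44.2

0–14: 607 + 241 = 848
15–64: 372 + 943 + 916 + 944 + 732 + 469 = 4 376
65+: 797 + 289 = 1 086
Youth dependency ratio = 848 / 4 376 × 100 = 19.4
Total dependency ratio = (848 + 1 086) / 4 376 × 100 = 1 934 / 4 376 × 100 = 44.2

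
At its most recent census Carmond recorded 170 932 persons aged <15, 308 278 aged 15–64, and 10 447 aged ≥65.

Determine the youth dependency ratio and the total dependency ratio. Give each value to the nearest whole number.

Youth dependency ratio: 55
Total dependency ratio: 59

Youth dependency ratio = 170 932 / 308 278 × 100 = 55
Total dependency ratio = (170 932 + 10 447) / 308 278 × 100 = 181 379 / 308 278 × 100 = 59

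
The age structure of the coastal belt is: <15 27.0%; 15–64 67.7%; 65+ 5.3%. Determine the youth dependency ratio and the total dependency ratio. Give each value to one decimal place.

Youth dependency ratio = 27.0 / 67.7 × 100 = 39.9
Total dependency ratio = (27.0 + 5.3) / 67.7 × 100 = 32.3 / 67.7 × 100 = 47.7

Youth dependency ratio: 39.9
Total dependency ratio: 47.7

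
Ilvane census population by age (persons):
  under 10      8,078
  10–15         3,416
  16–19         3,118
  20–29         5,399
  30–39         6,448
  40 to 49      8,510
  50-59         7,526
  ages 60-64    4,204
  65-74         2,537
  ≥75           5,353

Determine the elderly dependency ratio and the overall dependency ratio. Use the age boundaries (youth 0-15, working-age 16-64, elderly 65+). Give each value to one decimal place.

0–15: 8,078 + 3,416 = 11,494
16–64: 3,118 + 5,399 + 6,448 + 8,510 + 7,526 + 4,204 = 35,205
65+: 2,537 + 5,353 = 7,890
Old-age dependency ratio = 7,890 / 35,205 × 100 = 22.4
Total dependency ratio = (11,494 + 7,890) / 35,205 × 100 = 19,384 / 35,205 × 100 = 55.1

Old-age dependency ratio: 22.4
Total dependency ratio: 55.1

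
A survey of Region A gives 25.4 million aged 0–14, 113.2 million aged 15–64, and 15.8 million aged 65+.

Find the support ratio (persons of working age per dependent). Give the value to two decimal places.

Support ratio = 113.2 / (25.4 + 15.8) = 113.2 / 41.2 = 2.75

Support ratio: 2.75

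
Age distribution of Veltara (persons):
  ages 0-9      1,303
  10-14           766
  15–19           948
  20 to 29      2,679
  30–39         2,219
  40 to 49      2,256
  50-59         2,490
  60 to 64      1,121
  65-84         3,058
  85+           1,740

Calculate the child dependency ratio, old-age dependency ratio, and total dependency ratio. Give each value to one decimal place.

Youth dependency ratio: 17.7
Old-age dependency ratio: 41.0
Total dependency ratio: 58.6

0–14: 1,303 + 766 = 2,069
15–64: 948 + 2,679 + 2,219 + 2,256 + 2,490 + 1,121 = 11,713
65+: 3,058 + 1,740 = 4,798
Youth dependency ratio = 2,069 / 11,713 × 100 = 17.7
Old-age dependency ratio = 4,798 / 11,713 × 100 = 41.0
Total dependency ratio = (2,069 + 4,798) / 11,713 × 100 = 6,867 / 11,713 × 100 = 58.6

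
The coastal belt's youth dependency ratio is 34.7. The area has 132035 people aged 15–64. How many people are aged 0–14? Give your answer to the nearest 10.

Youth dependency ratio = youth / working-age × 100
34.7 = Y / 132035 × 100
⇒ 45820

Aged 0–14: 45820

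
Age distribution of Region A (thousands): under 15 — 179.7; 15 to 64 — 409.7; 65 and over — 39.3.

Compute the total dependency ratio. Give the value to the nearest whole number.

Total dependency ratio = (179.7 + 39.3) / 409.7 × 100 = 219.0 / 409.7 × 100 = 53

Total dependency ratio: 53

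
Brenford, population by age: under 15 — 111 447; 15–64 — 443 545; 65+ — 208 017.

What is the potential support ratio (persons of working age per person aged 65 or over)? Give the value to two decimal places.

Potential support ratio: 2.13

Potential support ratio = 443 545 / 208 017 = 2.13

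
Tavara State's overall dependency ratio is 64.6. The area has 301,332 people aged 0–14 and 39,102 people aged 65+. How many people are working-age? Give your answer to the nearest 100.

Total dependency ratio = (youth + elderly) / working-age × 100
64.6 = (301,332 + 39,102) / W × 100
⇒ 527,000

Working-age: 527,000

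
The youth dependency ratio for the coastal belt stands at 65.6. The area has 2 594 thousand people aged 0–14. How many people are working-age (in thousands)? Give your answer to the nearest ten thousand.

Youth dependency ratio = youth / working-age × 100
65.6 = 2 594 / W × 100
⇒ 3 950

Working-age: 3 950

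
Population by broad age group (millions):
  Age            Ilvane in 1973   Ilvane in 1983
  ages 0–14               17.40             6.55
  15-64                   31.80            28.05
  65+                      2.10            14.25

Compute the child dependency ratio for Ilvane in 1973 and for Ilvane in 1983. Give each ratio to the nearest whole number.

Ilvane in 1973: 17.40 / 31.80 × 100 = 55
Ilvane in 1983: 6.55 / 28.05 × 100 = 23

Ilvane in 1973: 55
Ilvane in 1983: 23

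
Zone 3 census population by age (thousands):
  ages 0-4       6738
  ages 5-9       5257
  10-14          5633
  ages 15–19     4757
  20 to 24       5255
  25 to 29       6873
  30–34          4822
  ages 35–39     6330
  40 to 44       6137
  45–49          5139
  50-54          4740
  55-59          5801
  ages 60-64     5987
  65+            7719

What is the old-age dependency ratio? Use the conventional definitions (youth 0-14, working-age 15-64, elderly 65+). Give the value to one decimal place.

Old-age dependency ratio: 13.8

0–14: 6738 + 5257 + 5633 = 17628
15–64: 4757 + 5255 + 6873 + 4822 + 6330 + 6137 + 5139 + 4740 + 5801 + 5987 = 55841
65+: 7719
Old-age dependency ratio = 7719 / 55841 × 100 = 13.8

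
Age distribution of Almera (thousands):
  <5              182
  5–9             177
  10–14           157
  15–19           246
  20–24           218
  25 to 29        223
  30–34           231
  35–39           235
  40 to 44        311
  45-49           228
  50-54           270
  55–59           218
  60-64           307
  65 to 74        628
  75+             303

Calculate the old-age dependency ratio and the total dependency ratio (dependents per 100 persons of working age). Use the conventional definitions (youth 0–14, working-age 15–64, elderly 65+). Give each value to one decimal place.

0–14: 182 + 177 + 157 = 516
15–64: 246 + 218 + 223 + 231 + 235 + 311 + 228 + 270 + 218 + 307 = 2487
65+: 628 + 303 = 931
Old-age dependency ratio = 931 / 2487 × 100 = 37.4
Total dependency ratio = (516 + 931) / 2487 × 100 = 1447 / 2487 × 100 = 58.2

Old-age dependency ratio: 37.4
Total dependency ratio: 58.2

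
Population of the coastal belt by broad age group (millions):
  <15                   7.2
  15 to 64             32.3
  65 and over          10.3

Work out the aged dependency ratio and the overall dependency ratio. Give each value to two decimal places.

Old-age dependency ratio = 10.3 / 32.3 × 100 = 31.89
Total dependency ratio = (7.2 + 10.3) / 32.3 × 100 = 17.5 / 32.3 × 100 = 54.18

Old-age dependency ratio: 31.89
Total dependency ratio: 54.18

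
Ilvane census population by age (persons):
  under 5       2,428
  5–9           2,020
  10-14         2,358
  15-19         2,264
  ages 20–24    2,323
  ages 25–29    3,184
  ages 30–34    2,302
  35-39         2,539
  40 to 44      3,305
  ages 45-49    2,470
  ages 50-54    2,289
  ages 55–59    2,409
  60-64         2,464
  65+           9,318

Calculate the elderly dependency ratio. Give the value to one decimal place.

0–14: 2,428 + 2,020 + 2,358 = 6,806
15–64: 2,264 + 2,323 + 3,184 + 2,302 + 2,539 + 3,305 + 2,470 + 2,289 + 2,409 + 2,464 = 25,549
65+: 9,318
Old-age dependency ratio = 9,318 / 25,549 × 100 = 36.5

Old-age dependency ratio: 36.5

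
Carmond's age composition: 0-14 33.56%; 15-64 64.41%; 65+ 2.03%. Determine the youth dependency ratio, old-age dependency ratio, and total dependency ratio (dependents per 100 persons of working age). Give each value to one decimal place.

Youth dependency ratio = 33.56 / 64.41 × 100 = 52.1
Old-age dependency ratio = 2.03 / 64.41 × 100 = 3.2
Total dependency ratio = (33.56 + 2.03) / 64.41 × 100 = 35.59 / 64.41 × 100 = 55.3

Youth dependency ratio: 52.1
Old-age dependency ratio: 3.2
Total dependency ratio: 55.3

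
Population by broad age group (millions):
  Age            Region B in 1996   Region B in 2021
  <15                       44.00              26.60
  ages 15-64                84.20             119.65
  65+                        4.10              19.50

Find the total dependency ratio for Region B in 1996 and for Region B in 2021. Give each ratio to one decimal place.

Region B in 1996: (44.00 + 4.10) / 84.20 × 100 = 48.10 / 84.20 × 100 = 57.1
Region B in 2021: (26.60 + 19.50) / 119.65 × 100 = 46.10 / 119.65 × 100 = 38.5

Region B in 1996: 57.1
Region B in 2021: 38.5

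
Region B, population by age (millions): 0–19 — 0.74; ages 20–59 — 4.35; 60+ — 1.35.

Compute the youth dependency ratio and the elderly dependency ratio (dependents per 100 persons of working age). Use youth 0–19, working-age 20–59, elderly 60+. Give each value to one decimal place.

Youth dependency ratio = 0.74 / 4.35 × 100 = 17.0
Old-age dependency ratio = 1.35 / 4.35 × 100 = 31.0

Youth dependency ratio: 17.0
Old-age dependency ratio: 31.0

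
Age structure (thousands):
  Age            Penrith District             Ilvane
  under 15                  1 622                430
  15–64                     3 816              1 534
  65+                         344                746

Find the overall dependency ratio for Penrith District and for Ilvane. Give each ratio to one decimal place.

Penrith District: (1 622 + 344) / 3 816 × 100 = 1 966 / 3 816 × 100 = 51.5
Ilvane: (430 + 746) / 1 534 × 100 = 1 176 / 1 534 × 100 = 76.7

Penrith District: 51.5
Ilvane: 76.7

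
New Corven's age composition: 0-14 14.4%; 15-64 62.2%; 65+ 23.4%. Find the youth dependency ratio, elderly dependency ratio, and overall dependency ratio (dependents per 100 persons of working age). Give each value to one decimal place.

Youth dependency ratio: 23.2
Old-age dependency ratio: 37.6
Total dependency ratio: 60.8

Youth dependency ratio = 14.4 / 62.2 × 100 = 23.2
Old-age dependency ratio = 23.4 / 62.2 × 100 = 37.6
Total dependency ratio = (14.4 + 23.4) / 62.2 × 100 = 37.8 / 62.2 × 100 = 60.8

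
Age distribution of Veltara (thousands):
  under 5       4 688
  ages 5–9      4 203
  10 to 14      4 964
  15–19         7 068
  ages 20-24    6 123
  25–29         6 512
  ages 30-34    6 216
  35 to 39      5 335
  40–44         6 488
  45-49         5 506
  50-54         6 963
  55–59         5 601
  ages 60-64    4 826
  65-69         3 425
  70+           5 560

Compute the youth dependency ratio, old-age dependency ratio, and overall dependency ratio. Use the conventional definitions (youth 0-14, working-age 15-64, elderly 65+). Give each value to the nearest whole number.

Youth dependency ratio: 23
Old-age dependency ratio: 15
Total dependency ratio: 38

0–14: 4 688 + 4 203 + 4 964 = 13 855
15–64: 7 068 + 6 123 + 6 512 + 6 216 + 5 335 + 6 488 + 5 506 + 6 963 + 5 601 + 4 826 = 60 638
65+: 3 425 + 5 560 = 8 985
Youth dependency ratio = 13 855 / 60 638 × 100 = 23
Old-age dependency ratio = 8 985 / 60 638 × 100 = 15
Total dependency ratio = (13 855 + 8 985) / 60 638 × 100 = 22 840 / 60 638 × 100 = 38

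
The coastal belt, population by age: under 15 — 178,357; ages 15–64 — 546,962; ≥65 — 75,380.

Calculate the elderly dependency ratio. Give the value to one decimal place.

Old-age dependency ratio = 75,380 / 546,962 × 100 = 13.8

Old-age dependency ratio: 13.8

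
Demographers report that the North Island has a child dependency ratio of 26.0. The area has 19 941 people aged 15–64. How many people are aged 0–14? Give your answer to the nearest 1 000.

Youth dependency ratio = youth / working-age × 100
26.0 = Y / 19 941 × 100
⇒ 5 000

Aged 0–14: 5 000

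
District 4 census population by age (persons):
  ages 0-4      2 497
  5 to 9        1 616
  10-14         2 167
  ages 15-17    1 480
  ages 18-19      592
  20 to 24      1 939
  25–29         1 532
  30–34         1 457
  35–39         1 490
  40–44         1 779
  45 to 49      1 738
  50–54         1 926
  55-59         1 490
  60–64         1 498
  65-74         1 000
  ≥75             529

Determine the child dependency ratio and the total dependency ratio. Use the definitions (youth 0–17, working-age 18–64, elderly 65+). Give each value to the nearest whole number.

0–17: 2 497 + 1 616 + 2 167 + 1 480 = 7 760
18–64: 592 + 1 939 + 1 532 + 1 457 + 1 490 + 1 779 + 1 738 + 1 926 + 1 490 + 1 498 = 15 441
65+: 1 000 + 529 = 1 529
Youth dependency ratio = 7 760 / 15 441 × 100 = 50
Total dependency ratio = (7 760 + 1 529) / 15 441 × 100 = 9 289 / 15 441 × 100 = 60

Youth dependency ratio: 50
Total dependency ratio: 60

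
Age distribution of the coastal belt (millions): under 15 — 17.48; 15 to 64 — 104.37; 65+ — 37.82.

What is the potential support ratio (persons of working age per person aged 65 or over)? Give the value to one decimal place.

Potential support ratio = 104.37 / 37.82 = 2.8

Potential support ratio: 2.8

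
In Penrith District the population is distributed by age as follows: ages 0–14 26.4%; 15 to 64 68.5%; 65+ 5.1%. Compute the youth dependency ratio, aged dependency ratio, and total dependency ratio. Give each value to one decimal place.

Youth dependency ratio: 38.5
Old-age dependency ratio: 7.4
Total dependency ratio: 46.0

Youth dependency ratio = 26.4 / 68.5 × 100 = 38.5
Old-age dependency ratio = 5.1 / 68.5 × 100 = 7.4
Total dependency ratio = (26.4 + 5.1) / 68.5 × 100 = 31.5 / 68.5 × 100 = 46.0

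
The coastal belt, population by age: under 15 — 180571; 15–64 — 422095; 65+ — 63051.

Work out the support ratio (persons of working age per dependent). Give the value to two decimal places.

Support ratio: 1.73

Support ratio = 422095 / (180571 + 63051) = 422095 / 243622 = 1.73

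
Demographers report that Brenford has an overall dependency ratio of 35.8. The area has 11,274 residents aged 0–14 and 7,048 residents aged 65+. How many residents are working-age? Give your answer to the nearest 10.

Total dependency ratio = (youth + elderly) / working-age × 100
35.8 = (11,274 + 7,048) / W × 100
⇒ 51,180

Working-age: 51,180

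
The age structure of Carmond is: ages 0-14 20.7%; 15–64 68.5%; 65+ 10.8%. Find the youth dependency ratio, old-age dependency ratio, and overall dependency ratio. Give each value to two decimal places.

Youth dependency ratio: 30.22
Old-age dependency ratio: 15.77
Total dependency ratio: 45.99

Youth dependency ratio = 20.7 / 68.5 × 100 = 30.22
Old-age dependency ratio = 10.8 / 68.5 × 100 = 15.77
Total dependency ratio = (20.7 + 10.8) / 68.5 × 100 = 31.5 / 68.5 × 100 = 45.99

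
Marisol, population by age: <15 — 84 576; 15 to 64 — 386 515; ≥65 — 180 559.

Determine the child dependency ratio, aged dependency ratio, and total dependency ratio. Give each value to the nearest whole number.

Youth dependency ratio: 22
Old-age dependency ratio: 47
Total dependency ratio: 69

Youth dependency ratio = 84 576 / 386 515 × 100 = 22
Old-age dependency ratio = 180 559 / 386 515 × 100 = 47
Total dependency ratio = (84 576 + 180 559) / 386 515 × 100 = 265 135 / 386 515 × 100 = 69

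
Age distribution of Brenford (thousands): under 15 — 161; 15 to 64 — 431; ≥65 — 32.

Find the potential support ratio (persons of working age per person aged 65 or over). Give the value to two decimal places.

Potential support ratio: 13.47

Potential support ratio = 431 / 32 = 13.47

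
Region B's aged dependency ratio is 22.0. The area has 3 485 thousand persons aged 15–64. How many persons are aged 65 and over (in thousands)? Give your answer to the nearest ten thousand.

Old-age dependency ratio = elderly / working-age × 100
22.0 = E / 3 485 × 100
⇒ 770

Aged 65 and over: 770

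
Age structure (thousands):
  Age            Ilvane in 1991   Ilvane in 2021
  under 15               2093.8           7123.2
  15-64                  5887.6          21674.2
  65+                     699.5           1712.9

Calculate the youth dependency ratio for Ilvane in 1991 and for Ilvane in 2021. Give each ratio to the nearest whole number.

Ilvane in 1991: 36
Ilvane in 2021: 33

Ilvane in 1991: 2093.8 / 5887.6 × 100 = 36
Ilvane in 2021: 7123.2 / 21674.2 × 100 = 33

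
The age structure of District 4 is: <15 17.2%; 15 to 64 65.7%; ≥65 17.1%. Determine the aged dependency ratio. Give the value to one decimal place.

Old-age dependency ratio = 17.1 / 65.7 × 100 = 26.0

Old-age dependency ratio: 26.0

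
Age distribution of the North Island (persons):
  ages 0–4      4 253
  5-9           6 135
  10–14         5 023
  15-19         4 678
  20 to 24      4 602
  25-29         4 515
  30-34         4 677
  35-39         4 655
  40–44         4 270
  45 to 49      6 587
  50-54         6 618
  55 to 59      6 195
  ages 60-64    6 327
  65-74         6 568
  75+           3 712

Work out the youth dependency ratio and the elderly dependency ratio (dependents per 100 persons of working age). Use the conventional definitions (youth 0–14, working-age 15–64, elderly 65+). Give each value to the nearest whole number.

0–14: 4 253 + 6 135 + 5 023 = 15 411
15–64: 4 678 + 4 602 + 4 515 + 4 677 + 4 655 + 4 270 + 6 587 + 6 618 + 6 195 + 6 327 = 53 124
65+: 6 568 + 3 712 = 10 280
Youth dependency ratio = 15 411 / 53 124 × 100 = 29
Old-age dependency ratio = 10 280 / 53 124 × 100 = 19

Youth dependency ratio: 29
Old-age dependency ratio: 19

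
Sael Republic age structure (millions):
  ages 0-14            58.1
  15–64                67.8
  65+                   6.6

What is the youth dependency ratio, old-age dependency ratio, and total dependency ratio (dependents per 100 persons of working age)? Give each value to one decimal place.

Youth dependency ratio = 58.1 / 67.8 × 100 = 85.7
Old-age dependency ratio = 6.6 / 67.8 × 100 = 9.7
Total dependency ratio = (58.1 + 6.6) / 67.8 × 100 = 64.7 / 67.8 × 100 = 95.4

Youth dependency ratio: 85.7
Old-age dependency ratio: 9.7
Total dependency ratio: 95.4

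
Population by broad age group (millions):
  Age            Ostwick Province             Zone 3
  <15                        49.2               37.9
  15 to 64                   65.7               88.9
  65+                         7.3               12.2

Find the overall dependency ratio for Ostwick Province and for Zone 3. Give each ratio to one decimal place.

Ostwick Province: (49.2 + 7.3) / 65.7 × 100 = 56.5 / 65.7 × 100 = 86.0
Zone 3: (37.9 + 12.2) / 88.9 × 100 = 50.1 / 88.9 × 100 = 56.4

Ostwick Province: 86.0
Zone 3: 56.4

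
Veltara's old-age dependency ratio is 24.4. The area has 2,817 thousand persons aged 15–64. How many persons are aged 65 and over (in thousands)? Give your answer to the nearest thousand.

Aged 65 and over: 687

Old-age dependency ratio = elderly / working-age × 100
24.4 = E / 2,817 × 100
⇒ 687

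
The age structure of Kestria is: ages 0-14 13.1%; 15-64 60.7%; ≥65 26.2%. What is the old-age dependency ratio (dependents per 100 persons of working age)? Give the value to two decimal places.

Old-age dependency ratio = 26.2 / 60.7 × 100 = 43.16

Old-age dependency ratio: 43.16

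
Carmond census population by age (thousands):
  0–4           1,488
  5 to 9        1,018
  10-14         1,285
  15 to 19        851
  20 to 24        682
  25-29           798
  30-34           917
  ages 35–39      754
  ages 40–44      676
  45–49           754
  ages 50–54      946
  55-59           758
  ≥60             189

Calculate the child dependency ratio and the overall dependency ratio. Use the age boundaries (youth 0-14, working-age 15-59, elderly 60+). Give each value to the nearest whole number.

0–14: 1,488 + 1,018 + 1,285 = 3,791
15–59: 851 + 682 + 798 + 917 + 754 + 676 + 754 + 946 + 758 = 7,136
60+: 189
Youth dependency ratio = 3,791 / 7,136 × 100 = 53
Total dependency ratio = (3,791 + 189) / 7,136 × 100 = 3,980 / 7,136 × 100 = 56

Youth dependency ratio: 53
Total dependency ratio: 56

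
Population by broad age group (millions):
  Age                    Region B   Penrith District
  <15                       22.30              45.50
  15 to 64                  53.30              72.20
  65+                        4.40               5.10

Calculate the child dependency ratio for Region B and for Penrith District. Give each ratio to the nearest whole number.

Region B: 22.30 / 53.30 × 100 = 42
Penrith District: 45.50 / 72.20 × 100 = 63

Region B: 42
Penrith District: 63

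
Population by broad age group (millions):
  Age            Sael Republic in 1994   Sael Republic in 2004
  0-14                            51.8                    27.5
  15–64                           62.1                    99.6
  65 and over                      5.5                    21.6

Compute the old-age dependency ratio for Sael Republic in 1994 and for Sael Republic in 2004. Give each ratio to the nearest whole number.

Sael Republic in 1994: 9
Sael Republic in 2004: 22

Sael Republic in 1994: 5.5 / 62.1 × 100 = 9
Sael Republic in 2004: 21.6 / 99.6 × 100 = 22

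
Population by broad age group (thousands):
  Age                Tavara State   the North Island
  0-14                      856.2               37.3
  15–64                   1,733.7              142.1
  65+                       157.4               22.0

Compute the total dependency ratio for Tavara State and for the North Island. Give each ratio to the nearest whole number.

Tavara State: (856.2 + 157.4) / 1,733.7 × 100 = 1,013.6 / 1,733.7 × 100 = 58
the North Island: (37.3 + 22.0) / 142.1 × 100 = 59.3 / 142.1 × 100 = 42

Tavara State: 58
the North Island: 42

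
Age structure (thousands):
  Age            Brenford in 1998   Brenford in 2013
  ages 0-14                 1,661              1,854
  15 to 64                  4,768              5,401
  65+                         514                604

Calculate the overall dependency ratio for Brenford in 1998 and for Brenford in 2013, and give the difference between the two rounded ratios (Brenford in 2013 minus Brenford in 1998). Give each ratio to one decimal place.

Brenford in 1998: 45.6
Brenford in 2013: 45.5
Difference: -0.1

Brenford in 1998: (1,661 + 514) / 4,768 × 100 = 2,175 / 4,768 × 100 = 45.6
Brenford in 2013: (1,854 + 604) / 5,401 × 100 = 2,458 / 5,401 × 100 = 45.5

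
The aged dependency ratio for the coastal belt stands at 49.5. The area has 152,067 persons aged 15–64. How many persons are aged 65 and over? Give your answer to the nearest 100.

Old-age dependency ratio = elderly / working-age × 100
49.5 = E / 152,067 × 100
⇒ 75,300

Aged 65 and over: 75,300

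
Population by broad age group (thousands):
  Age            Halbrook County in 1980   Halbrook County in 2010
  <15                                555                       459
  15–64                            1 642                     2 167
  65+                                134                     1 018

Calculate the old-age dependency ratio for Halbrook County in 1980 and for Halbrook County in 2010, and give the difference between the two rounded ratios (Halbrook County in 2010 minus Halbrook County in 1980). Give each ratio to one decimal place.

Halbrook County in 1980: 134 / 1 642 × 100 = 8.2
Halbrook County in 2010: 1 018 / 2 167 × 100 = 47.0

Halbrook County in 1980: 8.2
Halbrook County in 2010: 47.0
Difference: +38.8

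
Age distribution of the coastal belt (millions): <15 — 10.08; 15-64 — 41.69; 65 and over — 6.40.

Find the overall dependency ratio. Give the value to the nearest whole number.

Total dependency ratio = (10.08 + 6.40) / 41.69 × 100 = 16.48 / 41.69 × 100 = 40

Total dependency ratio: 40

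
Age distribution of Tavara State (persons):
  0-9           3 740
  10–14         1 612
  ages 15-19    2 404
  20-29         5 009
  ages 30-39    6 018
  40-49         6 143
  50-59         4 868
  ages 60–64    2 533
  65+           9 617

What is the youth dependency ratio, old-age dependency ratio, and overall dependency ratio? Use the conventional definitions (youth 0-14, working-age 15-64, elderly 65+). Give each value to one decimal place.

0–14: 3 740 + 1 612 = 5 352
15–64: 2 404 + 5 009 + 6 018 + 6 143 + 4 868 + 2 533 = 26 975
65+: 9 617
Youth dependency ratio = 5 352 / 26 975 × 100 = 19.8
Old-age dependency ratio = 9 617 / 26 975 × 100 = 35.7
Total dependency ratio = (5 352 + 9 617) / 26 975 × 100 = 14 969 / 26 975 × 100 = 55.5

Youth dependency ratio: 19.8
Old-age dependency ratio: 35.7
Total dependency ratio: 55.5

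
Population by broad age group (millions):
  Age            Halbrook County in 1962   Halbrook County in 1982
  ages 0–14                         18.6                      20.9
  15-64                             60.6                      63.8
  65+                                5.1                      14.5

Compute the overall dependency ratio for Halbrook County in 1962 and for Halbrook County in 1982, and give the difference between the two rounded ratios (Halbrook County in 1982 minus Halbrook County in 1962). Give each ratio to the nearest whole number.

Halbrook County in 1962: 39
Halbrook County in 1982: 55
Difference: +16

Halbrook County in 1962: (18.6 + 5.1) / 60.6 × 100 = 23.7 / 60.6 × 100 = 39
Halbrook County in 1982: (20.9 + 14.5) / 63.8 × 100 = 35.4 / 63.8 × 100 = 55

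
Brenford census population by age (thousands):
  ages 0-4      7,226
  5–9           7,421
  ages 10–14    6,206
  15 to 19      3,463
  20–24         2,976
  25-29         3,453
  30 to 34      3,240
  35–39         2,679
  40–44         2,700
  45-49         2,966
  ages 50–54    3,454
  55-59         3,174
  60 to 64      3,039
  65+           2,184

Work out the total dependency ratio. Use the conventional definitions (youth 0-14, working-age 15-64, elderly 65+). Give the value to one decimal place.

0–14: 7,226 + 7,421 + 6,206 = 20,853
15–64: 3,463 + 2,976 + 3,453 + 3,240 + 2,679 + 2,700 + 2,966 + 3,454 + 3,174 + 3,039 = 31,144
65+: 2,184
Total dependency ratio = (20,853 + 2,184) / 31,144 × 100 = 23,037 / 31,144 × 100 = 74.0

Total dependency ratio: 74.0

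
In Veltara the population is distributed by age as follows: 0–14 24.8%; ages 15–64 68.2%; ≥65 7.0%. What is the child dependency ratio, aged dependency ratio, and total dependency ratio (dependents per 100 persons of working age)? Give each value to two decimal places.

Youth dependency ratio: 36.36
Old-age dependency ratio: 10.26
Total dependency ratio: 46.63

Youth dependency ratio = 24.8 / 68.2 × 100 = 36.36
Old-age dependency ratio = 7.0 / 68.2 × 100 = 10.26
Total dependency ratio = (24.8 + 7.0) / 68.2 × 100 = 31.8 / 68.2 × 100 = 46.63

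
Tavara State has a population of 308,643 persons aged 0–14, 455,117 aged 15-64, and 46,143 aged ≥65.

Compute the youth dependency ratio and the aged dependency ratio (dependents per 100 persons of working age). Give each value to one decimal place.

Youth dependency ratio = 308,643 / 455,117 × 100 = 67.8
Old-age dependency ratio = 46,143 / 455,117 × 100 = 10.1

Youth dependency ratio: 67.8
Old-age dependency ratio: 10.1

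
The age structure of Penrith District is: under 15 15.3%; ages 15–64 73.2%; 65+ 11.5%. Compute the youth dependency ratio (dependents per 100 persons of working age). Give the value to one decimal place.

Youth dependency ratio = 15.3 / 73.2 × 100 = 20.9

Youth dependency ratio: 20.9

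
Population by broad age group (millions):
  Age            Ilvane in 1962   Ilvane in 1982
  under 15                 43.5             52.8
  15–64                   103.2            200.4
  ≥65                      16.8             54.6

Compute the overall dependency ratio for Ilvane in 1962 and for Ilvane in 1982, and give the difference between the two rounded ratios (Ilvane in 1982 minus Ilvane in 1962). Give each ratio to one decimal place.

Ilvane in 1962: (43.5 + 16.8) / 103.2 × 100 = 60.3 / 103.2 × 100 = 58.4
Ilvane in 1982: (52.8 + 54.6) / 200.4 × 100 = 107.4 / 200.4 × 100 = 53.6

Ilvane in 1962: 58.4
Ilvane in 1982: 53.6
Difference: -4.8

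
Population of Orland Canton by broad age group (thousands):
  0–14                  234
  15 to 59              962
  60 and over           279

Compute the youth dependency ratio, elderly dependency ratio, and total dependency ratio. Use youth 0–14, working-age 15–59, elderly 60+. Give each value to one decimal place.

Youth dependency ratio: 24.3
Old-age dependency ratio: 29.0
Total dependency ratio: 53.3

Youth dependency ratio = 234 / 962 × 100 = 24.3
Old-age dependency ratio = 279 / 962 × 100 = 29.0
Total dependency ratio = (234 + 279) / 962 × 100 = 513 / 962 × 100 = 53.3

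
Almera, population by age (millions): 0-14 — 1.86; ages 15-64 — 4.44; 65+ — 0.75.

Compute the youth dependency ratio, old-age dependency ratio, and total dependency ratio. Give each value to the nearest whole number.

Youth dependency ratio: 42
Old-age dependency ratio: 17
Total dependency ratio: 59

Youth dependency ratio = 1.86 / 4.44 × 100 = 42
Old-age dependency ratio = 0.75 / 4.44 × 100 = 17
Total dependency ratio = (1.86 + 0.75) / 4.44 × 100 = 2.61 / 4.44 × 100 = 59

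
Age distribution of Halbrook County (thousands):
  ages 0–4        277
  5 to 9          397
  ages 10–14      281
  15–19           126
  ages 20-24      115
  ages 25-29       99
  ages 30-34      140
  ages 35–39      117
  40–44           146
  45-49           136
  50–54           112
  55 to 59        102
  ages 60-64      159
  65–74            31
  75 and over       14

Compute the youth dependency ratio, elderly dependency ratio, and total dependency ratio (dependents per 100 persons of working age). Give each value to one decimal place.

0–14: 277 + 397 + 281 = 955
15–64: 126 + 115 + 99 + 140 + 117 + 146 + 136 + 112 + 102 + 159 = 1 252
65+: 31 + 14 = 45
Youth dependency ratio = 955 / 1 252 × 100 = 76.3
Old-age dependency ratio = 45 / 1 252 × 100 = 3.6
Total dependency ratio = (955 + 45) / 1 252 × 100 = 1 000 / 1 252 × 100 = 79.9

Youth dependency ratio: 76.3
Old-age dependency ratio: 3.6
Total dependency ratio: 79.9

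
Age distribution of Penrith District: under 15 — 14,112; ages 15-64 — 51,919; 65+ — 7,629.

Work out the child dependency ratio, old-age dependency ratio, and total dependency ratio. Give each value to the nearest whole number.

Youth dependency ratio: 27
Old-age dependency ratio: 15
Total dependency ratio: 42

Youth dependency ratio = 14,112 / 51,919 × 100 = 27
Old-age dependency ratio = 7,629 / 51,919 × 100 = 15
Total dependency ratio = (14,112 + 7,629) / 51,919 × 100 = 21,741 / 51,919 × 100 = 42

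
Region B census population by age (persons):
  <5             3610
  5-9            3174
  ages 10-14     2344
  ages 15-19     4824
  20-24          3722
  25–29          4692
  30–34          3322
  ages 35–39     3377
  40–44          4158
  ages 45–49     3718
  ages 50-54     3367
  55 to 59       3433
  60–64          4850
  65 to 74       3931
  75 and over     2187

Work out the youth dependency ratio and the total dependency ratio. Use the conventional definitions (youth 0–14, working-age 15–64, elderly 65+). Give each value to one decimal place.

Youth dependency ratio: 23.1
Total dependency ratio: 38.6

0–14: 3610 + 3174 + 2344 = 9128
15–64: 4824 + 3722 + 4692 + 3322 + 3377 + 4158 + 3718 + 3367 + 3433 + 4850 = 39463
65+: 3931 + 2187 = 6118
Youth dependency ratio = 9128 / 39463 × 100 = 23.1
Total dependency ratio = (9128 + 6118) / 39463 × 100 = 15246 / 39463 × 100 = 38.6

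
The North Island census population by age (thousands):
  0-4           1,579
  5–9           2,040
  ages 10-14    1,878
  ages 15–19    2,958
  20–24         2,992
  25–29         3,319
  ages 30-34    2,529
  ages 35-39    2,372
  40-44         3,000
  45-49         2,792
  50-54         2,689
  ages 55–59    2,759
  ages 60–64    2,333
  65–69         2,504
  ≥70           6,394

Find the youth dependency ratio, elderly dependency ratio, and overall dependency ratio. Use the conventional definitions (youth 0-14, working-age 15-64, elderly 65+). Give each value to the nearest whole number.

0–14: 1,579 + 2,040 + 1,878 = 5,497
15–64: 2,958 + 2,992 + 3,319 + 2,529 + 2,372 + 3,000 + 2,792 + 2,689 + 2,759 + 2,333 = 27,743
65+: 2,504 + 6,394 = 8,898
Youth dependency ratio = 5,497 / 27,743 × 100 = 20
Old-age dependency ratio = 8,898 / 27,743 × 100 = 32
Total dependency ratio = (5,497 + 8,898) / 27,743 × 100 = 14,395 / 27,743 × 100 = 52

Youth dependency ratio: 20
Old-age dependency ratio: 32
Total dependency ratio: 52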